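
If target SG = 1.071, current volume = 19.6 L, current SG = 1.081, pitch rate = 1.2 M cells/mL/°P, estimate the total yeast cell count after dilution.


V_w = V·((SG_c−1)/(SG_t−1)−1);  °P = 259 − 259/SG_t;  cells = rate·(V+V_w)·°P
V_w = 19.6·((1.081−1)/(1.071−1)−1) = 2.7606
V_final = 19.6 + 2.7606 = 22.3606
°P = 259 − 259/1.071 = 17.1699
cells = 1.2·22.3606·17.1699

460.7153 billion cells


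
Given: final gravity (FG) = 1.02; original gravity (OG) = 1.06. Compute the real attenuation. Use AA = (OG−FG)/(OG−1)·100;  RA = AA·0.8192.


AA = (1.06 − 1.02)/(1.06 − 1)·100 = 66.6667
RA = 66.6667·0.8192

54.6133 %


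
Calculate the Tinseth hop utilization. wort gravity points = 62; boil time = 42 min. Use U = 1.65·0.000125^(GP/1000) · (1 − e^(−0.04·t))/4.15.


bigness = 1.65·0.000125^(62/1000) = 0.9451
boil_factor = (1 − e^(−0.04·42))/4.15 = 0.1961
U = 0.9451 · 0.1961

0.1853


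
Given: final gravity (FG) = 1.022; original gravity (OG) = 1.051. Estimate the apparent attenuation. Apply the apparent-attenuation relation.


AA = (OG − FG)/(OG − 1) · 100
AA = (1.051 − 1.022)/(1.051 − 1) · 100

56.8627 %


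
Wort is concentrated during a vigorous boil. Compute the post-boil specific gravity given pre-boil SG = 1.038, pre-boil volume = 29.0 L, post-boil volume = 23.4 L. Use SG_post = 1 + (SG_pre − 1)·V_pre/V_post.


pts_pre = (1.038 − 1)·1000 = 38.0000
pts_post = 38.0000·29.0/23.4 = 47.0940
SG_post = 1 + 47.0940/1000

1.0471


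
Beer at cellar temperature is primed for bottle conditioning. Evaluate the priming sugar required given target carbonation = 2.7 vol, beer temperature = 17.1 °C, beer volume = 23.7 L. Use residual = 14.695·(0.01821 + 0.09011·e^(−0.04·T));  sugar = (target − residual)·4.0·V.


residual = 14.695·(0.01821 + 0.09011·e^(−0.04·17.1)) = 0.9358
sugar = (2.7 − 0.9358)·4.0·23.7

167.2497 g


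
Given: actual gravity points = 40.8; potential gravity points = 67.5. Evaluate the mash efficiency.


efficiency = actual / potential × 100
efficiency = 40.8 / 67.5 × 100

60.4444 %


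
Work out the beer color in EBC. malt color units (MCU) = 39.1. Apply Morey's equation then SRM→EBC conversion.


SRM = 1.4922·MCU^0.6859;  EBC = SRM·1.97
SRM = 1.4922·39.1^0.6859 = 18.4460
EBC = 18.4460·1.97

36.3385 EBC


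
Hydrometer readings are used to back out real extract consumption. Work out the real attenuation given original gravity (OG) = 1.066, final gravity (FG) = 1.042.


AA = (OG−FG)/(OG−1)·100;  RA = AA·0.8192
AA = (1.066 − 1.042)/(1.066 − 1)·100 = 36.3636
RA = 36.3636·0.8192

29.7891 %


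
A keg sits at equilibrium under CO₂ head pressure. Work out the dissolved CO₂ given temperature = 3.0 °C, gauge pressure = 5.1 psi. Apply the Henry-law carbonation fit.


vols = (P + 14.695)·(0.01821 + 0.09011·e^(−0.04·T))
vols = (5.1 + 14.695)·(0.01821 + 0.09011·e^(−0.04·3.0))

1.9425 volumes


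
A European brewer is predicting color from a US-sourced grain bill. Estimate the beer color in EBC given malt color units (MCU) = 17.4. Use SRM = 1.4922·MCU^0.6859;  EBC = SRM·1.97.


SRM = 1.4922·17.4^0.6859 = 10.5857
EBC = 10.5857·1.97

20.8538 EBC


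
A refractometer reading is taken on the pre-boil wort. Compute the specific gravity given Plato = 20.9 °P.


SG = 259/(259 − P)
SG = 259/(259 − 20.9)

1.0878


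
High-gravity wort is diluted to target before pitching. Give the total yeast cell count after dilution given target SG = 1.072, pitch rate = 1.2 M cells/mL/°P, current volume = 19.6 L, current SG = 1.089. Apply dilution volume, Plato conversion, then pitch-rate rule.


V_w = V·((SG_c−1)/(SG_t−1)−1);  °P = 259 − 259/SG_t;  cells = rate·(V+V_w)·°P
V_w = 19.6·((1.089−1)/(1.072−1)−1) = 4.6278
V_final = 19.6 + 4.6278 = 24.2278
°P = 259 − 259/1.072 = 17.3955
cells = 1.2·24.2278·17.3955

505.7458 billion cells


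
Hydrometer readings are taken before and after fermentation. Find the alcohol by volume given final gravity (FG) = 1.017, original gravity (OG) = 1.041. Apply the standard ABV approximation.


ABV = (OG − FG) · 131.25
ABV = (1.041 − 1.017) · 131.25

3.1500 % ABV


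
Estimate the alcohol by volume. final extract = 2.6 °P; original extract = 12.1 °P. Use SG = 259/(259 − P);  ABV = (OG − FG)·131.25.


OG = 259/(259 − 12.1) = 1.0490
FG = 259/(259 − 2.6) = 1.0101
ABV = (1.0490 − 1.0101)·131.25

5.1013 % ABV


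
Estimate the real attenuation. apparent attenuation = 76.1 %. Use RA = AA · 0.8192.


RA = 76.1 · 0.8192

62.3411 %


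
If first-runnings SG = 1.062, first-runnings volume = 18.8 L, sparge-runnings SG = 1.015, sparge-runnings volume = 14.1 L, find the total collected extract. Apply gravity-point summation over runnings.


total = Σ (SG_i − 1)·1000·V_i
first = (1.062 − 1)·1000·18.8 = 1165.6000
sparge = (1.015 − 1)·1000·14.1 = 211.5000
total = 1165.6000 + 211.5000

1377.1000 gravity·L


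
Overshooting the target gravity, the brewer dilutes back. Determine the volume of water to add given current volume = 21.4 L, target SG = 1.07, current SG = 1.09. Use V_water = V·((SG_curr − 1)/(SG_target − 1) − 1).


V_water = 21.4·((1.09 − 1)/(1.07 − 1) − 1)

6.1143 L


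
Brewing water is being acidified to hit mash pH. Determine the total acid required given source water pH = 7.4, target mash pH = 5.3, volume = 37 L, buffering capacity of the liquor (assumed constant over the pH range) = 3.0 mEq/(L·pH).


acid = buffering capacity · (pH_source − pH_target) · V
acid = 3.0 · (7.4 − 5.3) · 37

233.1000 mEq


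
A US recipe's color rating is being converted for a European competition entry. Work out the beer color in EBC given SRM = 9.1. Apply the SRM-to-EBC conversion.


EBC = SRM · 1.97
EBC = 9.1 · 1.97

17.9270 EBC


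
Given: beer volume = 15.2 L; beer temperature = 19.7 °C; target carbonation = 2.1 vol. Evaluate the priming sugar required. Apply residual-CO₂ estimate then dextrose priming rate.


residual = 14.695·(0.01821 + 0.09011·e^(−0.04·T));  sugar = (target − residual)·4.0·V
residual = 14.695·(0.01821 + 0.09011·e^(−0.04·19.7)) = 0.8698
sugar = (2.1 − 0.8698)·4.0·15.2

74.7983 g


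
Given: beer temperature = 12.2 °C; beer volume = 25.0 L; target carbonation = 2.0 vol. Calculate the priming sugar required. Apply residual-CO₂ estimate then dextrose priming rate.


residual = 14.695·(0.01821 + 0.09011·e^(−0.04·T));  sugar = (target − residual)·4.0·V
residual = 14.695·(0.01821 + 0.09011·e^(−0.04·12.2)) = 1.0804
sugar = (2.0 − 1.0804)·4.0·25.0

91.9561 g


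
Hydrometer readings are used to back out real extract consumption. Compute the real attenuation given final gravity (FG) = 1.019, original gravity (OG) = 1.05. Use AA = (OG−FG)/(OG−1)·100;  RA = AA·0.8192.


AA = (1.05 − 1.019)/(1.05 − 1)·100 = 62.0000
RA = 62.0000·0.8192

50.7904 %


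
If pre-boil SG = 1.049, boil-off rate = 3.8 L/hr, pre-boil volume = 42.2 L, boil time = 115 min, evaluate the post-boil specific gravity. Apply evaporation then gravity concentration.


V_post = V_pre − rate·(t/60);  SG_post = 1 + (SG_pre−1)·V_pre/V_post
V_post = 42.2 − 3.8·(115/60) = 34.9167
SG_post = 1 + (1.049 − 1)·42.2/34.9167

1.0592


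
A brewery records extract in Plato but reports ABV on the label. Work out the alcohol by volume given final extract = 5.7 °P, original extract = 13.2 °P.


SG = 259/(259 − P);  ABV = (OG − FG)·131.25
OG = 259/(259 − 13.2) = 1.0537
FG = 259/(259 − 5.7) = 1.0225
ABV = (1.0537 − 1.0225)·131.25

4.0949 % ABV


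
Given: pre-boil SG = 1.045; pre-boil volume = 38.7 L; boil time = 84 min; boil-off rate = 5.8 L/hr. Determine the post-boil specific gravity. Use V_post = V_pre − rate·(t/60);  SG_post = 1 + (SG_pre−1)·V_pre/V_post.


V_post = 38.7 − 5.8·(84/60) = 30.5800
SG_post = 1 + (1.045 − 1)·38.7/30.5800

1.0569


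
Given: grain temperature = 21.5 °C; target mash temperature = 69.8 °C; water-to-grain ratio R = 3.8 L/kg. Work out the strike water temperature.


T_strike = (0.41/R)·(T_mash − T_grain) + T_mash
T_strike = (0.41/3.8)·(69.8 − 21.5) + 69.8

75.0113 °C


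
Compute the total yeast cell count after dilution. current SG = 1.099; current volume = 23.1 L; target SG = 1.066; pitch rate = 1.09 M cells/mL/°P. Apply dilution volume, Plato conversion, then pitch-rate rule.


V_w = V·((SG_c−1)/(SG_t−1)−1);  °P = 259 − 259/SG_t;  cells = rate·(V+V_w)·°P
V_w = 23.1·((1.099−1)/(1.066−1)−1) = 11.5500
V_final = 23.1 + 11.5500 = 34.6500
°P = 259 − 259/1.066 = 16.0356
cells = 1.09·34.6500·16.0356

605.6423 billion cells


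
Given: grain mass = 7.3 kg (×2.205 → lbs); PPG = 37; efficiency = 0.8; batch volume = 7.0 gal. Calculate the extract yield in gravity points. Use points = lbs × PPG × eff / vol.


lbs = 7.3 × 2.205 = 16.0965
points = 16.0965 × 37 × 0.8 / 7.0

68.0652 points


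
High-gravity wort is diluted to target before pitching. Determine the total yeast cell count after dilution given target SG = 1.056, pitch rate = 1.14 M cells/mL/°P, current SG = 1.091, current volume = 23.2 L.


V_w = V·((SG_c−1)/(SG_t−1)−1);  °P = 259 − 259/SG_t;  cells = rate·(V+V_w)·°P
V_w = 23.2·((1.091−1)/(1.056−1)−1) = 14.5000
V_final = 23.2 + 14.5000 = 37.7000
°P = 259 − 259/1.056 = 13.7348
cells = 1.14·37.7000·13.7348

590.2963 billion cells


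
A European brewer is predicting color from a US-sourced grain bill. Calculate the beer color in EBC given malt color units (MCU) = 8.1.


SRM = 1.4922·MCU^0.6859;  EBC = SRM·1.97
SRM = 1.4922·8.1^0.6859 = 6.2655
EBC = 6.2655·1.97

12.3431 EBC


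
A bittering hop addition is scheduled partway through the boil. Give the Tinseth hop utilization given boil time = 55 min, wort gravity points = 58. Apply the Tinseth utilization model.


U = 1.65·0.000125^(GP/1000) · (1 − e^(−0.04·t))/4.15
bigness = 1.65·0.000125^(58/1000) = 0.9797
boil_factor = (1 − e^(−0.04·55))/4.15 = 0.2143
U = 0.9797 · 0.2143

0.2099


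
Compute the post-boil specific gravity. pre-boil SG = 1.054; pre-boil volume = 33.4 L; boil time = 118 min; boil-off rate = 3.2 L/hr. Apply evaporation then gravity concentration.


V_post = V_pre − rate·(t/60);  SG_post = 1 + (SG_pre−1)·V_pre/V_post
V_post = 33.4 − 3.2·(118/60) = 27.1067
SG_post = 1 + (1.054 − 1)·33.4/27.1067

1.0665


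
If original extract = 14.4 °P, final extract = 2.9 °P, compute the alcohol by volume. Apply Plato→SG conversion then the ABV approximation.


SG = 259/(259 − P);  ABV = (OG − FG)·131.25
OG = 259/(259 − 14.4) = 1.0589
FG = 259/(259 − 2.9) = 1.0113
ABV = (1.0589 − 1.0113)·131.25

6.2407 % ABV


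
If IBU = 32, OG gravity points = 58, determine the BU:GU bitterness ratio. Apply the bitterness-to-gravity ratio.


BU:GU = IBU / OG_points
BU:GU = 32 / 58

0.5517


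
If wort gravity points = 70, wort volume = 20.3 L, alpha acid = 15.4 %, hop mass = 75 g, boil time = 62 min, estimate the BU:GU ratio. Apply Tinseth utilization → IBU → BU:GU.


U = 1.65·0.000125^(GP/1000)·(1−e^(−0.04t))/4.15;  IBU = (α/100)·m·U·1000/V;  BU:GU = IBU/GP
U = 1.65·0.000125^(70/1000)·(1−e^(−0.04·62))/4.15 = 0.1942
IBU = (15.4/100)·75·0.1942·1000/20.3 = 110.4899
BU:GU = 110.4899/70

1.5784


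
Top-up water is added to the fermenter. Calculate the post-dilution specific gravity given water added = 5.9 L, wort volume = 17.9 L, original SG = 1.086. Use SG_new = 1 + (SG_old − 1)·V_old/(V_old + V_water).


pts = (1.086 − 1)·1000·17.9/(17.9 + 5.9) = 64.6807
SG_new = 1 + 64.6807/1000

1.0647


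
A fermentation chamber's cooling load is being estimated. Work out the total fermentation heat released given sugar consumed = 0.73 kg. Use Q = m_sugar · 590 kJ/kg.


Q = 0.73 · 590

430.7000 kJ


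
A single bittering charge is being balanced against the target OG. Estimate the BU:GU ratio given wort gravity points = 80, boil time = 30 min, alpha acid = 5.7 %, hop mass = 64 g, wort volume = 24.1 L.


U = 1.65·0.000125^(GP/1000)·(1−e^(−0.04t))/4.15;  IBU = (α/100)·m·U·1000/V;  BU:GU = IBU/GP
U = 1.65·0.000125^(80/1000)·(1−e^(−0.04·30))/4.15 = 0.1354
IBU = (5.7/100)·64·0.1354·1000/24.1 = 20.4919
BU:GU = 20.4919/80

0.2561


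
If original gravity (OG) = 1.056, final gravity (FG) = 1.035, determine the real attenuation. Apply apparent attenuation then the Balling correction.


AA = (OG−FG)/(OG−1)·100;  RA = AA·0.8192
AA = (1.056 − 1.035)/(1.056 − 1)·100 = 37.5000
RA = 37.5000·0.8192

30.7200 %


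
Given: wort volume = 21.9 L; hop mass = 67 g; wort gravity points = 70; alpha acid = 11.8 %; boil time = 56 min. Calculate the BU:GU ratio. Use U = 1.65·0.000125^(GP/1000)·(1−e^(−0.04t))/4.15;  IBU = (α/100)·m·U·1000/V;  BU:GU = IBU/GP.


U = 1.65·0.000125^(70/1000)·(1−e^(−0.04·56))/4.15 = 0.1894
IBU = (11.8/100)·67·0.1894·1000/21.9 = 68.3671
BU:GU = 68.3671/70

0.9767


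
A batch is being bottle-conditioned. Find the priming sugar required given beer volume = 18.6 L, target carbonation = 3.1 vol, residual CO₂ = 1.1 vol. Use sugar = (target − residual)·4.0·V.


sugar = (3.1 − 1.1)·4.0·18.6

148.8000 g


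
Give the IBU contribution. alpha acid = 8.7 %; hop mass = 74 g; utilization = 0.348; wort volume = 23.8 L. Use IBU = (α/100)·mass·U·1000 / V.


IBU = (8.7/100)·74·0.348·1000 / 23.8

94.1355 IBU


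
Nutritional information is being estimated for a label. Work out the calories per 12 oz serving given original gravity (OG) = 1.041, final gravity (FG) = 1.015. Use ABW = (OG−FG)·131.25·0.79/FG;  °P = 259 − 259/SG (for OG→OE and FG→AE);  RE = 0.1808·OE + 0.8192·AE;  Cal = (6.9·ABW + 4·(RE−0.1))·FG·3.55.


ABW = (1.041 − 1.015)·131.25·0.79/1.015 = 2.6560
OE = 259 − 259/1.041 = 10.2008 °P
AE = 259 − 259/1.015 = 3.8276 °P
RE = 0.1808·10.2008 + 0.8192·3.8276 = 4.9799 °P
Cal = (6.9·2.6560 + 4·(4.9799−0.1))·1.015·3.55

136.3688 kcal


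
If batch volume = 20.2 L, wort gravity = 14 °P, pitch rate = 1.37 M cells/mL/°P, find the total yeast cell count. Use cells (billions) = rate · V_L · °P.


cells = 1.37 · 20.2 · 14

387.4360 billion cells


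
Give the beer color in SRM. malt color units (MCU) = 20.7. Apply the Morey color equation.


SRM = 1.4922 · MCU^0.6859
SRM = 1.4922 · 20.7^0.6859

11.9248 SRM


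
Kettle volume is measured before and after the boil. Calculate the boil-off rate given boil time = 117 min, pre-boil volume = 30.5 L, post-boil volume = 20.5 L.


rate = (V_pre − V_post) / (t_min/60)
rate = (30.5 − 20.5) / (117/60)

5.1282 L/hr


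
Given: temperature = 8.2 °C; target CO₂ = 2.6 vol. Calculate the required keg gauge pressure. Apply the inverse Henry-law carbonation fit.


psi = vols/(0.01821 + 0.09011·e^(−0.04·T)) − 14.695
psi = 2.6/(0.01821 + 0.09011·e^(−0.04·8.2)) − 14.695

16.5844 psi


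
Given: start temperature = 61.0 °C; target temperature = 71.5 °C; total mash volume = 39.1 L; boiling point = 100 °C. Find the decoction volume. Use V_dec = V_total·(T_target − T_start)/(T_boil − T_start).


V_dec = 39.1·(71.5 − 61.0)/(100 − 61.0)

10.5269 L


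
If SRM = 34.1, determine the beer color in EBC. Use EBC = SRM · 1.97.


EBC = 34.1 · 1.97

67.1770 EBC


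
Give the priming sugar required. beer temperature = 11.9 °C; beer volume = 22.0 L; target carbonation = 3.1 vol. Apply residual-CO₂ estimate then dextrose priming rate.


residual = 14.695·(0.01821 + 0.09011·e^(−0.04·T));  sugar = (target − residual)·4.0·V
residual = 14.695·(0.01821 + 0.09011·e^(−0.04·11.9)) = 1.0903
sugar = (3.1 − 1.0903)·4.0·22.0

176.8578 g


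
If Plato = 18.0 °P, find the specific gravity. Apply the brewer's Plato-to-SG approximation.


SG = 259/(259 − P)
SG = 259/(259 − 18.0)

1.0747


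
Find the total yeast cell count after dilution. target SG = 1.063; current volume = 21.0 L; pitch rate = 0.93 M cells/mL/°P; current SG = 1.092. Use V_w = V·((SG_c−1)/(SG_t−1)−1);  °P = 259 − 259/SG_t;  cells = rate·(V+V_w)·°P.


V_w = 21.0·((1.092−1)/(1.063−1)−1) = 9.6667
V_final = 21.0 + 9.6667 = 30.6667
°P = 259 − 259/1.063 = 15.3500
cells = 0.93·30.6667·15.3500

437.7807 billion cells


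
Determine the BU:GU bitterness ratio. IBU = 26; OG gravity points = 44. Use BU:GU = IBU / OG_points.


BU:GU = 26 / 44

0.5909


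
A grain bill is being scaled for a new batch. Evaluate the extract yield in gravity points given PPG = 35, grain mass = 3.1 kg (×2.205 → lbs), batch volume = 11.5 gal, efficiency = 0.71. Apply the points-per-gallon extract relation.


points = lbs × PPG × eff / vol
lbs = 3.1 × 2.205 = 6.8355
points = 6.8355 × 35 × 0.71 / 11.5

14.7706 points


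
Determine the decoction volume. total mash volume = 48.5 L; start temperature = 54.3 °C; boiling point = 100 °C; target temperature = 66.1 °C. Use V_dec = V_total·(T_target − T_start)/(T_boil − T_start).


V_dec = 48.5·(66.1 − 54.3)/(100 − 54.3)

12.5230 L


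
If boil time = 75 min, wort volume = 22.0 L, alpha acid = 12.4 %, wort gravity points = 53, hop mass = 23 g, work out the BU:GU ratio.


U = 1.65·0.000125^(GP/1000)·(1−e^(−0.04t))/4.15;  IBU = (α/100)·m·U·1000/V;  BU:GU = IBU/GP
U = 1.65·0.000125^(53/1000)·(1−e^(−0.04·75))/4.15 = 0.2346
IBU = (12.4/100)·23·0.2346·1000/22.0 = 30.4172
BU:GU = 30.4172/53

0.5739


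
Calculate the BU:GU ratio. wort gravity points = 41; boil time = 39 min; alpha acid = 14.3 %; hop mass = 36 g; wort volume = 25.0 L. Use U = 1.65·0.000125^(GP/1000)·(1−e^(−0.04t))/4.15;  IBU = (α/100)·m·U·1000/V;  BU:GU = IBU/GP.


U = 1.65·0.000125^(41/1000)·(1−e^(−0.04·39))/4.15 = 0.2173
IBU = (14.3/100)·36·0.2173·1000/25.0 = 44.7363
BU:GU = 44.7363/41

1.0911


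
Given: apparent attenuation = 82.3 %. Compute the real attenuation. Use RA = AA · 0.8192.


RA = 82.3 · 0.8192

67.4202 %


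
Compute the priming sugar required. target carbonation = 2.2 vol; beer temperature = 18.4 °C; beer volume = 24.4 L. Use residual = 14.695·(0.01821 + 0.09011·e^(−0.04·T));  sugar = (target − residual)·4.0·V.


residual = 14.695·(0.01821 + 0.09011·e^(−0.04·18.4)) = 0.9019
sugar = (2.2 − 0.9019)·4.0·24.4

126.6939 g


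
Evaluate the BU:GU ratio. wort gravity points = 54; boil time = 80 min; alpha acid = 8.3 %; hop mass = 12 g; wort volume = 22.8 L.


U = 1.65·0.000125^(GP/1000)·(1−e^(−0.04t))/4.15;  IBU = (α/100)·m·U·1000/V;  BU:GU = IBU/GP
U = 1.65·0.000125^(54/1000)·(1−e^(−0.04·80))/4.15 = 0.2347
IBU = (8.3/100)·12·0.2347·1000/22.8 = 10.2546
BU:GU = 10.2546/54

0.1899


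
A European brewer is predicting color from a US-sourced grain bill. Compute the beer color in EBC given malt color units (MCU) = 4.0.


SRM = 1.4922·MCU^0.6859;  EBC = SRM·1.97
SRM = 1.4922·4.0^0.6859 = 3.8617
EBC = 3.8617·1.97

7.6076 EBC


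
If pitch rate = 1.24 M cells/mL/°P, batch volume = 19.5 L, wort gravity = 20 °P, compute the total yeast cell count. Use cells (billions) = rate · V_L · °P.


cells = 1.24 · 19.5 · 20

483.6000 billion cells


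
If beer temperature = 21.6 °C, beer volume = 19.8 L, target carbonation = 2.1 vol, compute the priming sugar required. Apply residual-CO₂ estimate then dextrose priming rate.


residual = 14.695·(0.01821 + 0.09011·e^(−0.04·T));  sugar = (target − residual)·4.0·V
residual = 14.695·(0.01821 + 0.09011·e^(−0.04·21.6)) = 0.8257
sugar = (2.1 − 0.8257)·4.0·19.8

100.9249 g


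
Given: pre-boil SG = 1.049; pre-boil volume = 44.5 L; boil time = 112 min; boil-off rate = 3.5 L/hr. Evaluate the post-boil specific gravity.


V_post = V_pre − rate·(t/60);  SG_post = 1 + (SG_pre−1)·V_pre/V_post
V_post = 44.5 − 3.5·(112/60) = 37.9667
SG_post = 1 + (1.049 − 1)·44.5/37.9667

1.0574


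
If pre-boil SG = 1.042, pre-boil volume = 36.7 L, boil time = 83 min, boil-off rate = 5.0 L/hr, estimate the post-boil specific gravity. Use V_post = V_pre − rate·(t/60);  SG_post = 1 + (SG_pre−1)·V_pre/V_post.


V_post = 36.7 − 5.0·(83/60) = 29.7833
SG_post = 1 + (1.042 − 1)·36.7/29.7833

1.0518


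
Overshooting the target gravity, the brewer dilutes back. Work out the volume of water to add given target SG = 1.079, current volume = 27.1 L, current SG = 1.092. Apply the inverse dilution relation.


V_water = V·((SG_curr − 1)/(SG_target − 1) − 1)
V_water = 27.1·((1.092 − 1)/(1.079 − 1) − 1)

4.4595 L


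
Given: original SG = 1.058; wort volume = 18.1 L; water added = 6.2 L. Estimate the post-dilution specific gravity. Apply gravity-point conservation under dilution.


SG_new = 1 + (SG_old − 1)·V_old/(V_old + V_water)
pts = (1.058 − 1)·1000·18.1/(18.1 + 6.2) = 43.2016
SG_new = 1 + 43.2016/1000

1.0432


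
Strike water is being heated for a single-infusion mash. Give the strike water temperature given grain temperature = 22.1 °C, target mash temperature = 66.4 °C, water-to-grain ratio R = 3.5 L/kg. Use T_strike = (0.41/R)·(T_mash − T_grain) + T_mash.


T_strike = (0.41/3.5)·(66.4 − 22.1) + 66.4

71.5894 °C


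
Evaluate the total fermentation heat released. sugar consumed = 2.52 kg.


Q = m_sugar · 590 kJ/kg
Q = 2.52 · 590

1486.8000 kJ


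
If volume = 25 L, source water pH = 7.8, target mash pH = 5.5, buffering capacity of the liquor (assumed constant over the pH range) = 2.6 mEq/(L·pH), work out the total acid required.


acid = buffering capacity · (pH_source − pH_target) · V
acid = 2.6 · (7.8 − 5.5) · 25

149.5000 mEq


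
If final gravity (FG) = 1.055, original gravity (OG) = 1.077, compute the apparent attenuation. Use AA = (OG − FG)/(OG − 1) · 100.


AA = (1.077 − 1.055)/(1.077 − 1) · 100

28.5714 %


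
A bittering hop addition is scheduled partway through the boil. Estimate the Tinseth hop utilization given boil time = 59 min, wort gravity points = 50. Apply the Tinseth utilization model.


U = 1.65·0.000125^(GP/1000) · (1 − e^(−0.04·t))/4.15
bigness = 1.65·0.000125^(50/1000) = 1.0528
boil_factor = (1 − e^(−0.04·59))/4.15 = 0.2182
U = 1.0528 · 0.2182

0.2297


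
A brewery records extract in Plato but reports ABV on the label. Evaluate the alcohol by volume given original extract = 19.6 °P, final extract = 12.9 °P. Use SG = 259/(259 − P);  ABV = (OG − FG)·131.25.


OG = 259/(259 − 19.6) = 1.0819
FG = 259/(259 − 12.9) = 1.0524
ABV = (1.0819 − 1.0524)·131.25

3.8658 % ABV


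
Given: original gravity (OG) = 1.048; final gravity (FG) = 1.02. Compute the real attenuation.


AA = (OG−FG)/(OG−1)·100;  RA = AA·0.8192
AA = (1.048 − 1.02)/(1.048 − 1)·100 = 58.3333
RA = 58.3333·0.8192

47.7867 %


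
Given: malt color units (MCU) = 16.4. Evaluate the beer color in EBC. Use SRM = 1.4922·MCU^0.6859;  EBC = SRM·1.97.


SRM = 1.4922·16.4^0.6859 = 10.1646
EBC = 10.1646·1.97

20.0242 EBC


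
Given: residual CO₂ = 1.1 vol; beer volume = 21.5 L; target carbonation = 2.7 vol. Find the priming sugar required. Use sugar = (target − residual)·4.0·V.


sugar = (2.7 − 1.1)·4.0·21.5

137.6000 g


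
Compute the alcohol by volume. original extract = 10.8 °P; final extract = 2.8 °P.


SG = 259/(259 − P);  ABV = (OG − FG)·131.25
OG = 259/(259 − 10.8) = 1.0435
FG = 259/(259 − 2.8) = 1.0109
ABV = (1.0435 − 1.0109)·131.25

4.2767 % ABV


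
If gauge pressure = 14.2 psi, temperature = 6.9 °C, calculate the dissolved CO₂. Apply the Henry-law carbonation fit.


vols = (P + 14.695)·(0.01821 + 0.09011·e^(−0.04·T))
vols = (14.2 + 14.695)·(0.01821 + 0.09011·e^(−0.04·6.9))

2.5019 volumes


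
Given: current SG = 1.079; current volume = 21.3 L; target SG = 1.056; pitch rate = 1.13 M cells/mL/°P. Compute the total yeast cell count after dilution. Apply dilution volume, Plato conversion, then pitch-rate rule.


V_w = V·((SG_c−1)/(SG_t−1)−1);  °P = 259 − 259/SG_t;  cells = rate·(V+V_w)·°P
V_w = 21.3·((1.079−1)/(1.056−1)−1) = 8.7482
V_final = 21.3 + 8.7482 = 30.0482
°P = 259 − 259/1.056 = 13.7348
cells = 1.13·30.0482·13.7348

466.3597 billion cells


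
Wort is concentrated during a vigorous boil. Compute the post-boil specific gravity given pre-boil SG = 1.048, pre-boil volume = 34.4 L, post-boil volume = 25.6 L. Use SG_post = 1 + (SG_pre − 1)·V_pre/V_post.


pts_pre = (1.048 − 1)·1000 = 48.0000
pts_post = 48.0000·34.4/25.6 = 64.5000
SG_post = 1 + 64.5000/1000

1.0645


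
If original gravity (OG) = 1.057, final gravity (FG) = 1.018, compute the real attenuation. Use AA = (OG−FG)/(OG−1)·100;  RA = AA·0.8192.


AA = (1.057 − 1.018)/(1.057 − 1)·100 = 68.4211
RA = 68.4211·0.8192

56.0505 %


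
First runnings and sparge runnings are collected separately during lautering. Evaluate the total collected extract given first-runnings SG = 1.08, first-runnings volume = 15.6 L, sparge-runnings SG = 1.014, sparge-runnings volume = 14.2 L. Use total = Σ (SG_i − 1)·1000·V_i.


first = (1.08 − 1)·1000·15.6 = 1248.0000
sparge = (1.014 − 1)·1000·14.2 = 198.8000
total = 1248.0000 + 198.8000

1446.8000 gravity·L


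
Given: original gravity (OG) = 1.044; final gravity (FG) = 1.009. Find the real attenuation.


AA = (OG−FG)/(OG−1)·100;  RA = AA·0.8192
AA = (1.044 − 1.009)/(1.044 − 1)·100 = 79.5455
RA = 79.5455·0.8192

65.1636 %


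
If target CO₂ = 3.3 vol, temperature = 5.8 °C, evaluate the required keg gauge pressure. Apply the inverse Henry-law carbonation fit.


psi = vols/(0.01821 + 0.09011·e^(−0.04·T)) − 14.695
psi = 3.3/(0.01821 + 0.09011·e^(−0.04·5.8)) − 14.695

22.1097 psi


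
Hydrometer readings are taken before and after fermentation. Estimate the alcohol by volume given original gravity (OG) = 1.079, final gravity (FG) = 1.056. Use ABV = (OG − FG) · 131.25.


ABV = (1.079 − 1.056) · 131.25

3.0187 % ABV


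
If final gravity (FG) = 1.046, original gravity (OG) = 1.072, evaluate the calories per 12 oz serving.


ABW = (OG−FG)·131.25·0.79/FG;  °P = 259 − 259/SG (for OG→OE and FG→AE);  RE = 0.1808·OE + 0.8192·AE;  Cal = (6.9·ABW + 4·(RE−0.1))·FG·3.55
ABW = (1.072 − 1.046)·131.25·0.79/1.046 = 2.5773
OE = 259 − 259/1.072 = 17.3955 °P
AE = 259 − 259/1.046 = 11.3901 °P
RE = 0.1808·17.3955 + 0.8192·11.3901 = 12.4758 °P
Cal = (6.9·2.5773 + 4·(12.4758−0.1))·1.046·3.55

249.8564 kcal


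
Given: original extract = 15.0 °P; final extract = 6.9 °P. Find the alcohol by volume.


SG = 259/(259 − P);  ABV = (OG − FG)·131.25
OG = 259/(259 − 15.0) = 1.0615
FG = 259/(259 − 6.9) = 1.0274
ABV = (1.0615 − 1.0274)·131.25

4.4763 % ABV


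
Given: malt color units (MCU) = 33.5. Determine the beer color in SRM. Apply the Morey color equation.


SRM = 1.4922 · MCU^0.6859
SRM = 1.4922 · 33.5^0.6859

16.5903 SRM


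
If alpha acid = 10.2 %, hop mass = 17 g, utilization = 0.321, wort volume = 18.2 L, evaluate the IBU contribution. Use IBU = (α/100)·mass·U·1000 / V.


IBU = (10.2/100)·17·0.321·1000 / 18.2

30.5832 IBU


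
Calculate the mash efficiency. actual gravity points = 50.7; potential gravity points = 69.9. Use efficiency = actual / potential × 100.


efficiency = 50.7 / 69.9 × 100

72.5322 %


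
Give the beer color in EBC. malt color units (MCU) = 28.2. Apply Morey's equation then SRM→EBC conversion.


SRM = 1.4922·MCU^0.6859;  EBC = SRM·1.97
SRM = 1.4922·28.2^0.6859 = 14.7419
EBC = 14.7419·1.97

29.0415 EBC


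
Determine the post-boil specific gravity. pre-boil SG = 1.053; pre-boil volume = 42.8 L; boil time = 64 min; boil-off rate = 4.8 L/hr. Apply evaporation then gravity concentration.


V_post = V_pre − rate·(t/60);  SG_post = 1 + (SG_pre−1)·V_pre/V_post
V_post = 42.8 − 4.8·(64/60) = 37.6800
SG_post = 1 + (1.053 − 1)·42.8/37.6800

1.0602


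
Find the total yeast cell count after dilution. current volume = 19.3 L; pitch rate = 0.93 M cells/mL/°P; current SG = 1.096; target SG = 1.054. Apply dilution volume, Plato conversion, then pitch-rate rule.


V_w = V·((SG_c−1)/(SG_t−1)−1);  °P = 259 − 259/SG_t;  cells = rate·(V+V_w)·°P
V_w = 19.3·((1.096−1)/(1.054−1)−1) = 15.0111
V_final = 19.3 + 15.0111 = 34.3111
°P = 259 − 259/1.054 = 13.2694
cells = 0.93·34.3111·13.2694

423.4193 billion cells


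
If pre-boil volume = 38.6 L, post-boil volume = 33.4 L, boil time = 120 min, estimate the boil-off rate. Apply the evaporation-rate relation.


rate = (V_pre − V_post) / (t_min/60)
rate = (38.6 − 33.4) / (120/60)

2.6000 L/hr


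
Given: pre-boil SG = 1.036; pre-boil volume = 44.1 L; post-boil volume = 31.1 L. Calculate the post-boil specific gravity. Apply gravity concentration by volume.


SG_post = 1 + (SG_pre − 1)·V_pre/V_post
pts_pre = (1.036 − 1)·1000 = 36.0000
pts_post = 36.0000·44.1/31.1 = 51.0482
SG_post = 1 + 51.0482/1000

1.0510


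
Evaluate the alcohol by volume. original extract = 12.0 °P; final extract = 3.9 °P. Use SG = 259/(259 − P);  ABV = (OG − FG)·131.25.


OG = 259/(259 − 12.0) = 1.0486
FG = 259/(259 − 3.9) = 1.0153
ABV = (1.0486 − 1.0153)·131.25

4.3700 % ABV


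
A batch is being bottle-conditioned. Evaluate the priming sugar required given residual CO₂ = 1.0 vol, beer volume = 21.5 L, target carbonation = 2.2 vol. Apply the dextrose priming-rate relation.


sugar = (target − residual)·4.0·V
sugar = (2.2 − 1.0)·4.0·21.5

103.2000 g


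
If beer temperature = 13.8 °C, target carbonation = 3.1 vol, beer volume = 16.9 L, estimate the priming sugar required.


residual = 14.695·(0.01821 + 0.09011·e^(−0.04·T));  sugar = (target − residual)·4.0·V
residual = 14.695·(0.01821 + 0.09011·e^(−0.04·13.8)) = 1.0300
sugar = (3.1 − 1.0300)·4.0·16.9

139.9288 g


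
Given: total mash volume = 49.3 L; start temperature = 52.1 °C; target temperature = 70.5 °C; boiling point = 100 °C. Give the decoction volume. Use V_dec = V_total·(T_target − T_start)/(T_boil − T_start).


V_dec = 49.3·(70.5 − 52.1)/(100 − 52.1)

18.9378 L


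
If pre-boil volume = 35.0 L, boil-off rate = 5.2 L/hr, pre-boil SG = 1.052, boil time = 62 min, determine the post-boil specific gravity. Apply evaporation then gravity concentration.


V_post = V_pre − rate·(t/60);  SG_post = 1 + (SG_pre−1)·V_pre/V_post
V_post = 35.0 − 5.2·(62/60) = 29.6267
SG_post = 1 + (1.052 − 1)·35.0/29.6267

1.0614


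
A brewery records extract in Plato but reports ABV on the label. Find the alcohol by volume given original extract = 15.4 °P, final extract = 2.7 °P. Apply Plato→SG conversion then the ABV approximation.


SG = 259/(259 − P);  ABV = (OG − FG)·131.25
OG = 259/(259 − 15.4) = 1.0632
FG = 259/(259 − 2.7) = 1.0105
ABV = (1.0632 − 1.0105)·131.25

6.9148 % ABV


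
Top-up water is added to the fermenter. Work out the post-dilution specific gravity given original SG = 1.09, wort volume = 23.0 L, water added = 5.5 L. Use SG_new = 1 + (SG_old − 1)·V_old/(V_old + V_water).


pts = (1.09 − 1)·1000·23.0/(23.0 + 5.5) = 72.6316
SG_new = 1 + 72.6316/1000

1.0726


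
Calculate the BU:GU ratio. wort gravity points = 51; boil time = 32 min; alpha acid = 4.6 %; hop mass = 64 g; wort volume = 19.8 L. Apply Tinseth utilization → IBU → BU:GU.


U = 1.65·0.000125^(GP/1000)·(1−e^(−0.04t))/4.15;  IBU = (α/100)·m·U·1000/V;  BU:GU = IBU/GP
U = 1.65·0.000125^(51/1000)·(1−e^(−0.04·32))/4.15 = 0.1815
IBU = (4.6/100)·64·0.1815·1000/19.8 = 26.9877
BU:GU = 26.9877/51

0.5292


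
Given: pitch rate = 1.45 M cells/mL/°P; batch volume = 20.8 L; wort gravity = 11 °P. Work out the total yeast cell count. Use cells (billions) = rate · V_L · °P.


cells = 1.45 · 20.8 · 11

331.7600 billion cells


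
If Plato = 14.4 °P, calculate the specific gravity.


SG = 259/(259 − P)
SG = 259/(259 − 14.4)

1.0589


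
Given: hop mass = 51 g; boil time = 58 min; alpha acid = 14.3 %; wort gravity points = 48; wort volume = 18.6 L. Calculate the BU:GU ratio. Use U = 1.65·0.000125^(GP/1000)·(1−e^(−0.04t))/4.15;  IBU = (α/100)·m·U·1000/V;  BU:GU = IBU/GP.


U = 1.65·0.000125^(48/1000)·(1−e^(−0.04·58))/4.15 = 0.2329
IBU = (14.3/100)·51·0.2329·1000/18.6 = 91.3178
BU:GU = 91.3178/48

1.9025


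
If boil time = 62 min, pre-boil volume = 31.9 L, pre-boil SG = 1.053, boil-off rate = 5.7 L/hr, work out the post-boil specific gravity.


V_post = V_pre − rate·(t/60);  SG_post = 1 + (SG_pre−1)·V_pre/V_post
V_post = 31.9 − 5.7·(62/60) = 26.0100
SG_post = 1 + (1.053 − 1)·31.9/26.0100

1.0650


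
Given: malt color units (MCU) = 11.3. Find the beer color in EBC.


SRM = 1.4922·MCU^0.6859;  EBC = SRM·1.97
SRM = 1.4922·11.3^0.6859 = 7.8729
EBC = 7.8729·1.97

15.5096 EBC


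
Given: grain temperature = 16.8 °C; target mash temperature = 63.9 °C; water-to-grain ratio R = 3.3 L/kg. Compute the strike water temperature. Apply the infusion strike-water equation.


T_strike = (0.41/R)·(T_mash − T_grain) + T_mash
T_strike = (0.41/3.3)·(63.9 − 16.8) + 63.9

69.7518 °C


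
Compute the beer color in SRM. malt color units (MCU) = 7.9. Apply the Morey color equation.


SRM = 1.4922 · MCU^0.6859
SRM = 1.4922 · 7.9^0.6859

6.1590 SRM


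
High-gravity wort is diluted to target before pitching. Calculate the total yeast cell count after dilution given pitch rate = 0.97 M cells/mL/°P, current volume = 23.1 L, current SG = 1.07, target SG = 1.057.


V_w = V·((SG_c−1)/(SG_t−1)−1);  °P = 259 − 259/SG_t;  cells = rate·(V+V_w)·°P
V_w = 23.1·((1.07−1)/(1.057−1)−1) = 5.2684
V_final = 23.1 + 5.2684 = 28.3684
°P = 259 − 259/1.057 = 13.9669
cells = 0.97·28.3684·13.9669

384.3320 billion cells


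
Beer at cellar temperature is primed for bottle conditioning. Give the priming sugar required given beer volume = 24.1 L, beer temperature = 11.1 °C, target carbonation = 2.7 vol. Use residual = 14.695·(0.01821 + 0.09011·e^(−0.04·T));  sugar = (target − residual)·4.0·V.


residual = 14.695·(0.01821 + 0.09011·e^(−0.04·11.1)) = 1.1170
sugar = (2.7 − 1.1170)·4.0·24.1

152.6009 g


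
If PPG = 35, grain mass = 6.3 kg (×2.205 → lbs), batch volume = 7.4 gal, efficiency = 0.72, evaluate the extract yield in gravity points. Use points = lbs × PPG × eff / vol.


lbs = 6.3 × 2.205 = 13.8915
points = 13.8915 × 35 × 0.72 / 7.4

47.3062 points


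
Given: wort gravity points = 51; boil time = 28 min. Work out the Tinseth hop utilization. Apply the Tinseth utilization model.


U = 1.65·0.000125^(GP/1000) · (1 − e^(−0.04·t))/4.15
bigness = 1.65·0.000125^(51/1000) = 1.0433
boil_factor = (1 − e^(−0.04·28))/4.15 = 0.1623
U = 1.0433 · 0.1623

0.1694


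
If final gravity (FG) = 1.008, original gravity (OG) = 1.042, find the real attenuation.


AA = (OG−FG)/(OG−1)·100;  RA = AA·0.8192
AA = (1.042 − 1.008)/(1.042 − 1)·100 = 80.9524
RA = 80.9524·0.8192

66.3162 %


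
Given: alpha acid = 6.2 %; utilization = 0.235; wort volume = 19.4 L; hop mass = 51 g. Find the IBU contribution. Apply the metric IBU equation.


IBU = (α/100)·mass·U·1000 / V
IBU = (6.2/100)·51·0.235·1000 / 19.4

38.3026 IBU


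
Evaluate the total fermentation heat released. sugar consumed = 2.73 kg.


Q = m_sugar · 590 kJ/kg
Q = 2.73 · 590

1610.7000 kJ


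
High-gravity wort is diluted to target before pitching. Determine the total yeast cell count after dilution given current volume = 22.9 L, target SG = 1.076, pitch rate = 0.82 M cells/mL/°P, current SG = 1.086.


V_w = V·((SG_c−1)/(SG_t−1)−1);  °P = 259 − 259/SG_t;  cells = rate·(V+V_w)·°P
V_w = 22.9·((1.086−1)/(1.076−1)−1) = 3.0132
V_final = 22.9 + 3.0132 = 25.9132
°P = 259 − 259/1.076 = 18.2937
cells = 0.82·25.9132·18.2937

388.7186 billion cells


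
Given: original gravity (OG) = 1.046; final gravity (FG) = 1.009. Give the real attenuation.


AA = (OG−FG)/(OG−1)·100;  RA = AA·0.8192
AA = (1.046 − 1.009)/(1.046 − 1)·100 = 80.4348
RA = 80.4348·0.8192

65.8922 %


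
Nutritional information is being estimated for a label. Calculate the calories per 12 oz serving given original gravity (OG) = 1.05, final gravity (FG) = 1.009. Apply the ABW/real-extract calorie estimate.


ABW = (OG−FG)·131.25·0.79/FG;  °P = 259 − 259/SG (for OG→OE and FG→AE);  RE = 0.1808·OE + 0.8192·AE;  Cal = (6.9·ABW + 4·(RE−0.1))·FG·3.55
ABW = (1.05 − 1.009)·131.25·0.79/1.009 = 4.2133
OE = 259 − 259/1.05 = 12.3333 °P
AE = 259 − 259/1.009 = 2.3102 °P
RE = 0.1808·12.3333 + 0.8192·2.3102 = 4.1224 °P
Cal = (6.9·4.2133 + 4·(4.1224−0.1))·1.009·3.55

161.7648 kcal


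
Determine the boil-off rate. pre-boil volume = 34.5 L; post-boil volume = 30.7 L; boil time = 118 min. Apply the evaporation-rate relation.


rate = (V_pre − V_post) / (t_min/60)
rate = (34.5 − 30.7) / (118/60)

1.9322 L/hr


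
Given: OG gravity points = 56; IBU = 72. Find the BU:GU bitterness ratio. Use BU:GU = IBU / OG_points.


BU:GU = 72 / 56

1.2857


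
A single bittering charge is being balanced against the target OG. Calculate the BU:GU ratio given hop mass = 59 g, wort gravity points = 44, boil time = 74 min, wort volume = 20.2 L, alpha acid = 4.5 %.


U = 1.65·0.000125^(GP/1000)·(1−e^(−0.04t))/4.15;  IBU = (α/100)·m·U·1000/V;  BU:GU = IBU/GP
U = 1.65·0.000125^(44/1000)·(1−e^(−0.04·74))/4.15 = 0.2539
IBU = (4.5/100)·59·0.2539·1000/20.2 = 33.3660
BU:GU = 33.3660/44

0.7583


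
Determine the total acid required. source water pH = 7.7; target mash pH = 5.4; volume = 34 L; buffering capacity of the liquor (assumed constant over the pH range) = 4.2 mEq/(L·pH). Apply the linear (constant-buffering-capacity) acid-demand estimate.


acid = buffering capacity · (pH_source − pH_target) · V
acid = 4.2 · (7.7 − 5.4) · 34

328.4400 mEq


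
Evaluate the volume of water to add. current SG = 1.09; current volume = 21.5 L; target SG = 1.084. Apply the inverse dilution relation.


V_water = V·((SG_curr − 1)/(SG_target − 1) − 1)
V_water = 21.5·((1.09 − 1)/(1.084 − 1) − 1)

1.5357 L


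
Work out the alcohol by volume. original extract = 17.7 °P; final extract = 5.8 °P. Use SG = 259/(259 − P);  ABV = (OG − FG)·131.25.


OG = 259/(259 − 17.7) = 1.0734
FG = 259/(259 − 5.8) = 1.0229
ABV = (1.0734 − 1.0229)·131.25

6.6210 % ABV


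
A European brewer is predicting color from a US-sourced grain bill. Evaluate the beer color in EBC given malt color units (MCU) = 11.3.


SRM = 1.4922·MCU^0.6859;  EBC = SRM·1.97
SRM = 1.4922·11.3^0.6859 = 7.8729
EBC = 7.8729·1.97

15.5096 EBC


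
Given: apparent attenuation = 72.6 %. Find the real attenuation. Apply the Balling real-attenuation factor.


RA = AA · 0.8192
RA = 72.6 · 0.8192

59.4739 %


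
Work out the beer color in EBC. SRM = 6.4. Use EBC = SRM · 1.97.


EBC = 6.4 · 1.97

12.6080 EBC


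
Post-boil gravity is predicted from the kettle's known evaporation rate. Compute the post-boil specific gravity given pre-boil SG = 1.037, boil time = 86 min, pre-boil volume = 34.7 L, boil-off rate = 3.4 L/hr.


V_post = V_pre − rate·(t/60);  SG_post = 1 + (SG_pre−1)·V_pre/V_post
V_post = 34.7 − 3.4·(86/60) = 29.8267
SG_post = 1 + (1.037 − 1)·34.7/29.8267

1.0430


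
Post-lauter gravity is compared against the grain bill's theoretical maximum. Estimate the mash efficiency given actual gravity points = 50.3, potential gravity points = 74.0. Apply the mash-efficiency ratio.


efficiency = actual / potential × 100
efficiency = 50.3 / 74.0 × 100

67.9730 %
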